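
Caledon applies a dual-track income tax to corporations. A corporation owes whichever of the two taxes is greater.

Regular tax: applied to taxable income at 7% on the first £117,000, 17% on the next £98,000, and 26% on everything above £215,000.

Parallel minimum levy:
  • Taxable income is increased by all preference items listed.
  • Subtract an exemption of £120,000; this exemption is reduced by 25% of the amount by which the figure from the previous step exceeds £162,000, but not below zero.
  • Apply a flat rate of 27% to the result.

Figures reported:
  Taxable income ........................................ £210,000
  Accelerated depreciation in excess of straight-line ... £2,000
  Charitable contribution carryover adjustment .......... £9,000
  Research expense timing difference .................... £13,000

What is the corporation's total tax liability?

Parallel minimum levy:
  Adjusted income: £210,000 + £2,000 + £9,000 + £13,000 = £234,000
  Exemption: £120,000 − 25% × (£234,000 − £162,000) = £120,000 − £18,000 = £102,000
  Base: £234,000 − £102,000 = £132,000
  £132,000 × 27% = £35,640

Regular tax:
  £117,000 × 7% = £8,190
  £93,000 × 17% = £15,810
  → £24,000

£35,640 > £24,000, so the parallel minimum levy is the binding amount.

£35,640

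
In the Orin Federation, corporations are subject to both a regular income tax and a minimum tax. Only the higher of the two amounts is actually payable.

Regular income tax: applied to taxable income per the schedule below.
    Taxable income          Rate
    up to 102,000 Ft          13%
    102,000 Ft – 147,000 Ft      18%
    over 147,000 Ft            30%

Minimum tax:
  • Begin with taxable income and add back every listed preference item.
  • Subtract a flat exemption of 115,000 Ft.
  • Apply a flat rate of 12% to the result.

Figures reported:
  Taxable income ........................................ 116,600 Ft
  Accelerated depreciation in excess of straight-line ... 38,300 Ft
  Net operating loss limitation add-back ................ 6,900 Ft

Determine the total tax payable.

Minimum tax:
  Adjusted income: 116,600 Ft + 38,300 Ft + 6,900 Ft = 161,800 Ft
  Less exemption 115,000 Ft → base 46,800 Ft
  46,800 Ft × 12% = 5,616 Ft

Regular income tax:
  102,000 Ft × 13% = 13,260 Ft
  14,600 Ft × 18% = 2,628 Ft
  → 15,888 Ft

15,888 Ft > 5,616 Ft, so the regular income tax governs.

15,888 Ft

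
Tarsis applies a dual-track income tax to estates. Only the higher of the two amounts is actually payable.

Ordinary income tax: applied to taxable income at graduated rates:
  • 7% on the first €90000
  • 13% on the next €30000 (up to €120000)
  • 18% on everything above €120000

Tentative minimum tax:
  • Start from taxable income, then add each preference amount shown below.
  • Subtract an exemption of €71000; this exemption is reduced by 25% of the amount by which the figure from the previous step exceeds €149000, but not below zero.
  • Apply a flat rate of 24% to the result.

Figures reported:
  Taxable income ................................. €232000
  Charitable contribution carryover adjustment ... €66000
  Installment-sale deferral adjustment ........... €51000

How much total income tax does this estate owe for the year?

€78720

Ordinary income tax:
  €90000 × 7% = €6300
  €30000 × 13% = €3900
  €112000 × 18% = €20160
  → €30360

Tentative minimum tax:
  Adjusted income: €232000 + €66000 + €51000 = €349000
  Exemption: €71000 − 25% × (€349000 − €149000) = €71000 − €50000 = €21000
  Base: €349000 − €21000 = €328000
  €328000 × 24% = €78720

€78720 > €30360, so the tentative minimum tax is the binding amount.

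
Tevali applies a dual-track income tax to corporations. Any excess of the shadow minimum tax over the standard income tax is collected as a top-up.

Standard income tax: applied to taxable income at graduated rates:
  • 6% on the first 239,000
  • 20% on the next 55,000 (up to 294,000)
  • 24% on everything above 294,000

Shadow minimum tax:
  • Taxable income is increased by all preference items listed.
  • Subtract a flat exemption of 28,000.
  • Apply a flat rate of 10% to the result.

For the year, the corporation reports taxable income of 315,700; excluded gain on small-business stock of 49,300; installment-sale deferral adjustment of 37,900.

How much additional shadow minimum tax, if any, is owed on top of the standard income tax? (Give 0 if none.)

Shadow minimum tax:
  Adjusted income: 315,700 + 49,300 + 37,900 = 402,900
  Less exemption 28,000 → base 374,900
  374,900 × 10% = 37,490

Standard income tax:
  239,000 × 6% = 14,340
  55,000 × 20% = 11,000
  21,700 × 24% = 5,208
  → 30,548

Excess of shadow minimum tax over standard income tax: 37,490 − 30,548 = 6,942.

6,942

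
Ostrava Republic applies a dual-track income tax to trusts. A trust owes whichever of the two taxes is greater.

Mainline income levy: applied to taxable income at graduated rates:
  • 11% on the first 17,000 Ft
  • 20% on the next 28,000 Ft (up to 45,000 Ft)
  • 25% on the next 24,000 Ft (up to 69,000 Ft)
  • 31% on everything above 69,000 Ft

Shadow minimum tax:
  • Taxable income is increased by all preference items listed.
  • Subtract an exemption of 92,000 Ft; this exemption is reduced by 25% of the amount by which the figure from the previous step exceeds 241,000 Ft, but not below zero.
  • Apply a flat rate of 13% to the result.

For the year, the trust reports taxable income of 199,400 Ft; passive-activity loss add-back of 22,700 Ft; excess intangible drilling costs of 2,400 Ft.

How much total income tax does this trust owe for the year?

53,894 Ft

Shadow minimum tax:
  Adjusted income: 199,400 Ft + 22,700 Ft + 2,400 Ft = 224,500 Ft
  Exemption: 224,500 Ft ≤ 241,000 Ft, so full 92,000 Ft applies
  Base: 224,500 Ft − 92,000 Ft = 132,500 Ft
  132,500 Ft × 13% = 17,225 Ft

Mainline income levy:
  17,000 Ft × 11% = 1,870 Ft
  28,000 Ft × 20% = 5,600 Ft
  24,000 Ft × 25% = 6,000 Ft
  130,400 Ft × 31% = 40,424 Ft
  → 53,894 Ft

53,894 Ft > 17,225 Ft, so the mainline income levy governs.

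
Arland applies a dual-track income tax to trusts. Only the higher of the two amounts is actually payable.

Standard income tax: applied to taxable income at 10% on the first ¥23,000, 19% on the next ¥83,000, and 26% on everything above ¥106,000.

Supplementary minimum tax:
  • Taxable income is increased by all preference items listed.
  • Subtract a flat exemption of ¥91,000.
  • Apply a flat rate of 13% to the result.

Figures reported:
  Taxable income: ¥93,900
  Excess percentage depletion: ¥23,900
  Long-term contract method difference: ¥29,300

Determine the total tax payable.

¥15,771

Standard income tax:
  ¥23,000 × 10% = ¥2,300
  ¥70,900 × 19% = ¥13,471
  → ¥15,771

Supplementary minimum tax:
  Adjusted income: ¥93,900 + ¥23,900 + ¥29,300 = ¥147,100
  Less exemption ¥91,000 → base ¥56,100
  ¥56,100 × 13% = ¥7,293

¥15,771 > ¥7,293, so the standard income tax governs.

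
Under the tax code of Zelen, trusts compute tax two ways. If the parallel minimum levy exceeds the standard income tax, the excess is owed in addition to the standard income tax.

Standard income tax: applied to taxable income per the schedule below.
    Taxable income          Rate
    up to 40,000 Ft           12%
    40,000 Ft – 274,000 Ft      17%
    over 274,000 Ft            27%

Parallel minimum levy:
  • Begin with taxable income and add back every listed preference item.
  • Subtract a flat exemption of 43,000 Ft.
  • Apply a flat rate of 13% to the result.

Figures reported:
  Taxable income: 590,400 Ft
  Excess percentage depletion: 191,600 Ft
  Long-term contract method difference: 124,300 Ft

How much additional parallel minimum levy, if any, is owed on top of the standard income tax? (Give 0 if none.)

Standard income tax:
  40,000 Ft × 12% = 4,800 Ft
  234,000 Ft × 17% = 39,780 Ft
  316,400 Ft × 27% = 85,428 Ft
  → 130,008 Ft

Parallel minimum levy:
  Adjusted income: 590,400 Ft + 191,600 Ft + 124,300 Ft = 906,300 Ft
  Less exemption 43,000 Ft → base 863,300 Ft
  863,300 Ft × 13% = 112,229 Ft

112,229 Ft ≤ 130,008 Ft, so no add-on is due.

0 Ft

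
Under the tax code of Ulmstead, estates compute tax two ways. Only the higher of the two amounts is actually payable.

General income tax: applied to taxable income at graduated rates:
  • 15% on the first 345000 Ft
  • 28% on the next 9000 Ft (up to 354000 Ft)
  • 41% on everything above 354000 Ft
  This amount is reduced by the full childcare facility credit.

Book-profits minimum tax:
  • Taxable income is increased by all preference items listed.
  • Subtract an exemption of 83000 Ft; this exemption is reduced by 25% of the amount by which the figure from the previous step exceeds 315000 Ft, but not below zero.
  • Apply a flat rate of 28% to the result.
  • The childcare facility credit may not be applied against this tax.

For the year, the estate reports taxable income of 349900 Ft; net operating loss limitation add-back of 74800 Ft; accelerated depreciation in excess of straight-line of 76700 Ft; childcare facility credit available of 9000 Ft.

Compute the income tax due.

130200 Ft

Book-profits minimum tax:
  Adjusted income: 349900 Ft + 74800 Ft + 76700 Ft = 501400 Ft
  Exemption: 83000 Ft − 25% × (501400 Ft − 315000 Ft) = 83000 Ft − 46600 Ft = 36400 Ft
  Base: 501400 Ft − 36400 Ft = 465000 Ft
  465000 Ft × 28% = 130200 Ft

General income tax:
  345000 Ft × 15% = 51750 Ft
  4900 Ft × 28% = 1372 Ft
  → 53122 Ft
  Less childcare facility credit 9000 Ft → 44122 Ft

130200 Ft > 44122 Ft, so the book-profits minimum tax is the binding amount.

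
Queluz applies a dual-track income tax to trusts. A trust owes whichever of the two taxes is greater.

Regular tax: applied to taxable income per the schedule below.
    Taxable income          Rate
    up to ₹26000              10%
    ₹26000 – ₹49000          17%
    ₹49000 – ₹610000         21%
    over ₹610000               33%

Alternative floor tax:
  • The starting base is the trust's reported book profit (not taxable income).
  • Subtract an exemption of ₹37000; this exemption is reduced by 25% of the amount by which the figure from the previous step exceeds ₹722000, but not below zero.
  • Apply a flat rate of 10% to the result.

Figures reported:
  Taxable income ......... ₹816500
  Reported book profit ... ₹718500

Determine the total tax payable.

Regular tax:
  ₹26000 × 10% = ₹2600
  ₹23000 × 17% = ₹3910
  ₹561000 × 21% = ₹117810
  ₹206500 × 33% = ₹68145
  → ₹192465

Alternative floor tax:
  Base (reported book profit): ₹718500
  Exemption: ₹718500 ≤ ₹722000, so full ₹37000 applies
  Base: ₹718500 − ₹37000 = ₹681500
  ₹681500 × 10% = ₹68150

₹192465 > ₹68150, so the regular tax governs.

₹192465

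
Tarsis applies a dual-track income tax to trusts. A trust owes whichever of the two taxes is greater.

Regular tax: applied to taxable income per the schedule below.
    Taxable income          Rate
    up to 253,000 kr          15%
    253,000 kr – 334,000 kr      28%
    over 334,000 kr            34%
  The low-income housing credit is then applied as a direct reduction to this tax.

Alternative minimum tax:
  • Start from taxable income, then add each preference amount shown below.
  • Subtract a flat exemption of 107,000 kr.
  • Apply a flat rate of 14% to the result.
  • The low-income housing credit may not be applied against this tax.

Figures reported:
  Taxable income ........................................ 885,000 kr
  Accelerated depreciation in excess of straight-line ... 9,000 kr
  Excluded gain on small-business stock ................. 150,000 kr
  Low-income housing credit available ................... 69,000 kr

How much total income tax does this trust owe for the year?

Alternative minimum tax:
  Adjusted income: 885,000 kr + 9,000 kr + 150,000 kr = 1,044,000 kr
  Less exemption 107,000 kr → base 937,000 kr
  937,000 kr × 14% = 131,180 kr

Regular tax:
  253,000 kr × 15% = 37,950 kr
  81,000 kr × 28% = 22,680 kr
  551,000 kr × 34% = 187,340 kr
  → 247,970 kr
  Less low-income housing credit 69,000 kr → 178,970 kr

178,970 kr > 131,180 kr, so the regular tax governs.

178,970 kr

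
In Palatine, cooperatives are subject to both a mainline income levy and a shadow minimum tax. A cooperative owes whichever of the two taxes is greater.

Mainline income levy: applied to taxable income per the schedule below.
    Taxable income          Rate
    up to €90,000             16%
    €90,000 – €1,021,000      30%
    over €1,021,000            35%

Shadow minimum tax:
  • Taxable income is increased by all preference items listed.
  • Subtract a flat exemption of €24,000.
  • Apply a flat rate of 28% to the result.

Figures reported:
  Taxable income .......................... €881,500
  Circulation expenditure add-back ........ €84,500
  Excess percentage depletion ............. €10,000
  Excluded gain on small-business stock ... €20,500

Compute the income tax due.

Shadow minimum tax:
  Adjusted income: €881,500 + €84,500 + €10,000 + €20,500 = €996,500
  Less exemption €24,000 → base €972,500
  €972,500 × 28% = €272,300

Mainline income levy:
  €90,000 × 16% = €14,400
  €791,500 × 30% = €237,450
  → €251,850

€272,300 > €251,850, so the shadow minimum tax is the binding amount.

€272,300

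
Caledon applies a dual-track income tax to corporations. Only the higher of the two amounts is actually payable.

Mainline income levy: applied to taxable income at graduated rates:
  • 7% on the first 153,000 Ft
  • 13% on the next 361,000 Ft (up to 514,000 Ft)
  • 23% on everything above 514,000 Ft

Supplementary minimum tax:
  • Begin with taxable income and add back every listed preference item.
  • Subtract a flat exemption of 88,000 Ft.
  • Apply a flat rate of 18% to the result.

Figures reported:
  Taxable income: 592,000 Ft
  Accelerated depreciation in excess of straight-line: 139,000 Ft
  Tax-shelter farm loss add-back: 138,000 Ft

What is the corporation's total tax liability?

140,580 Ft

Supplementary minimum tax:
  Adjusted income: 592,000 Ft + 139,000 Ft + 138,000 Ft = 869,000 Ft
  Less exemption 88,000 Ft → base 781,000 Ft
  781,000 Ft × 18% = 140,580 Ft

Mainline income levy:
  153,000 Ft × 7% = 10,710 Ft
  361,000 Ft × 13% = 46,930 Ft
  78,000 Ft × 23% = 17,940 Ft
  → 75,580 Ft

140,580 Ft > 75,580 Ft, so the supplementary minimum tax is the binding amount.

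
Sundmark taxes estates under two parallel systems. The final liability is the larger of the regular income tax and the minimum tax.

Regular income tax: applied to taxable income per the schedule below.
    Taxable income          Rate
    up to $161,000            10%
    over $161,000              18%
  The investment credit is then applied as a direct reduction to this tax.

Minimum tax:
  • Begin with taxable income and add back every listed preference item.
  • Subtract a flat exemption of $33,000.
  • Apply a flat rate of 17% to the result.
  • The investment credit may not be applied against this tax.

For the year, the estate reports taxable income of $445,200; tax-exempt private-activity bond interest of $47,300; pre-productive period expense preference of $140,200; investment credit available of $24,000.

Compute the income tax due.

Regular income tax:
  $161,000 × 10% = $16,100
  $284,200 × 18% = $51,156
  → $67,256
  Less investment credit $24,000 → $43,256

Minimum tax:
  Adjusted income: $445,200 + $47,300 + $140,200 = $632,700
  Less exemption $33,000 → base $599,700
  $599,700 × 17% = $101,949

$101,949 > $43,256, so the minimum tax is the binding amount.

$101,949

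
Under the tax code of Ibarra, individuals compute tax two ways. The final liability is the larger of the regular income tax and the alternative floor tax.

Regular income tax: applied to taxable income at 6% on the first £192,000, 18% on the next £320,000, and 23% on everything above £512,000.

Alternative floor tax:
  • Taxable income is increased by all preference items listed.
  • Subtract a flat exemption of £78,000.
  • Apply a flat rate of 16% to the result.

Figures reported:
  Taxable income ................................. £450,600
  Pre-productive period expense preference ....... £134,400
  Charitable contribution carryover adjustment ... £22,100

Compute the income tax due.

£84,656

Regular income tax:
  £192,000 × 6% = £11,520
  £258,600 × 18% = £46,548
  → £58,068

Alternative floor tax:
  Adjusted income: £450,600 + £134,400 + £22,100 = £607,100
  Less exemption £78,000 → base £529,100
  £529,100 × 16% = £84,656

£84,656 > £58,068, so the alternative floor tax is the binding amount.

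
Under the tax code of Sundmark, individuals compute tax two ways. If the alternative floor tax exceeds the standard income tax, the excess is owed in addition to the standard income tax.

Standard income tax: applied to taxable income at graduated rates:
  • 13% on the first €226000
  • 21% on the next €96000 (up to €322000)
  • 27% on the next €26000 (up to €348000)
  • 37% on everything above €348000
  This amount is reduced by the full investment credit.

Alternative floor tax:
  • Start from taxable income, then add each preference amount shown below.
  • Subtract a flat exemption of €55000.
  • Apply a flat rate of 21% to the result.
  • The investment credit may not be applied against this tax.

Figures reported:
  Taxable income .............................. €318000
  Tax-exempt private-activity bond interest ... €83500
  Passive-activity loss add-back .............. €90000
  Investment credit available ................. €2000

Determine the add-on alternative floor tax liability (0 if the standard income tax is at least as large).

€44965

Alternative floor tax:
  Adjusted income: €318000 + €83500 + €90000 = €491500
  Less exemption €55000 → base €436500
  €436500 × 21% = €91665

Standard income tax:
  €226000 × 13% = €29380
  €92000 × 21% = €19320
  → €48700
  Less investment credit €2000 → €46700

Excess of alternative floor tax over standard income tax: €91665 − €46700 = €44965.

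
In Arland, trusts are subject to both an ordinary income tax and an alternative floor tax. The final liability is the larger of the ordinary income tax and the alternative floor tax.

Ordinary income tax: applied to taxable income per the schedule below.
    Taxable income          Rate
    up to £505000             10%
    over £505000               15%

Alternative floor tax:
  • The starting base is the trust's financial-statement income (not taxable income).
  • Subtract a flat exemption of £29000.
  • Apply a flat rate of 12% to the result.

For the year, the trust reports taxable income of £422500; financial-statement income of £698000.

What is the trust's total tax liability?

£80280

Alternative floor tax:
  Base (financial-statement income): £698000
  Less exemption £29000 → base £669000
  £669000 × 12% = £80280

Ordinary income tax:
  £422500 × 10% = £42250

£80280 > £42250, so the alternative floor tax is the binding amount.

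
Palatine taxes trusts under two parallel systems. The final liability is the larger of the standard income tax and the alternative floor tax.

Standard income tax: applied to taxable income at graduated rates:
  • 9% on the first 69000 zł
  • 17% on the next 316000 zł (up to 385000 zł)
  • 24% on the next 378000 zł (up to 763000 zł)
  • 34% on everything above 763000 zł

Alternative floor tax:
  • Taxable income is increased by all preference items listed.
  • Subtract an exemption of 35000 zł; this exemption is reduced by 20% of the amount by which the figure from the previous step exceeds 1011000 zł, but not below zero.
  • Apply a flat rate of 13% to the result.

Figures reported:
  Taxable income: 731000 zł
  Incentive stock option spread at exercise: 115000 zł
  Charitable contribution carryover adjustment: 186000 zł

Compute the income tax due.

Alternative floor tax:
  Adjusted income: 731000 zł + 115000 zł + 186000 zł = 1032000 zł
  Exemption: 35000 zł − 20% × (1032000 zł − 1011000 zł) = 35000 zł − 4200 zł = 30800 zł
  Base: 1032000 zł − 30800 zł = 1001200 zł
  1001200 zł × 13% = 130156 zł

Standard income tax:
  69000 zł × 9% = 6210 zł
  316000 zł × 17% = 53720 zł
  346000 zł × 24% = 83040 zł
  → 142970 zł

142970 zł > 130156 zł, so the standard income tax governs.

142970 zł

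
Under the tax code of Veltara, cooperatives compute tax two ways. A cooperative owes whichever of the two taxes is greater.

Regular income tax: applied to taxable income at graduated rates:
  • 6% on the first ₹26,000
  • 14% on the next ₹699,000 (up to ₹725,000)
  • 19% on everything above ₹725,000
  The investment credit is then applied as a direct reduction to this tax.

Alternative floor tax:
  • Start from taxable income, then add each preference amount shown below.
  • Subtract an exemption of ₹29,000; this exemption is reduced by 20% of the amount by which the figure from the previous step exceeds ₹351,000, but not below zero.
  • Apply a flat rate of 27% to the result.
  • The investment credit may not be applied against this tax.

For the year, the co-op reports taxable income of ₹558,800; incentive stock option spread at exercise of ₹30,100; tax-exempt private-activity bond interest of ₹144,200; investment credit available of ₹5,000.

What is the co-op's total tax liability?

Regular income tax:
  ₹26,000 × 6% = ₹1,560
  ₹532,800 × 14% = ₹74,592
  → ₹76,152
  Less investment credit ₹5,000 → ₹71,152

Alternative floor tax:
  Adjusted income: ₹558,800 + ₹30,100 + ₹144,200 = ₹733,100
  Exemption: 20% × (₹733,100 − ₹351,000) = ₹76,420 ≥ ₹29,000, so the exemption is fully phased out
  Base: ₹733,100 − ₹0 = ₹733,100
  ₹733,100 × 27% = ₹197,937

₹197,937 > ₹71,152, so the alternative floor tax is the binding amount.

₹197,937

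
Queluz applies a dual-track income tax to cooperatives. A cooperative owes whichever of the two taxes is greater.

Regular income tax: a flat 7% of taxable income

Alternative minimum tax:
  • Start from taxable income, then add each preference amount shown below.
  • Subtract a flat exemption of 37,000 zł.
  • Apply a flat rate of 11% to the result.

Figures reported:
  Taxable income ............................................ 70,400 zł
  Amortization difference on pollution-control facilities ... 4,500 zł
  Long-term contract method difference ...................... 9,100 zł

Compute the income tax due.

Regular income tax:
  70,400 zł × 7% = 4,928 zł

Alternative minimum tax:
  Adjusted income: 70,400 zł + 4,500 zł + 9,100 zł = 84,000 zł
  Less exemption 37,000 zł → base 47,000 zł
  47,000 zł × 11% = 5,170 zł

5,170 zł > 4,928 zł, so the alternative minimum tax is the binding amount.

5,170 zł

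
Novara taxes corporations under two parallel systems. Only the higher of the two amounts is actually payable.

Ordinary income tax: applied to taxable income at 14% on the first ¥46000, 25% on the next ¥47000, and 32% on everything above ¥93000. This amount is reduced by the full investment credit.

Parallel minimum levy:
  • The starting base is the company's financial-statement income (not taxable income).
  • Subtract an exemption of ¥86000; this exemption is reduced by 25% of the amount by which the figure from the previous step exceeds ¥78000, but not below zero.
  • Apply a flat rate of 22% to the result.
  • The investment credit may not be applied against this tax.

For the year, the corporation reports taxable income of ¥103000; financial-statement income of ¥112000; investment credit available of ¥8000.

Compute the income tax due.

¥13390

Ordinary income tax:
  ¥46000 × 14% = ¥6440
  ¥47000 × 25% = ¥11750
  ¥10000 × 32% = ¥3200
  → ¥21390
  Less investment credit ¥8000 → ¥13390

Parallel minimum levy:
  Base (financial-statement income): ¥112000
  Exemption: ¥86000 − 25% × (¥112000 − ¥78000) = ¥86000 − ¥8500 = ¥77500
  Base: ¥112000 − ¥77500 = ¥34500
  ¥34500 × 22% = ¥7590

¥13390 > ¥7590, so the ordinary income tax governs.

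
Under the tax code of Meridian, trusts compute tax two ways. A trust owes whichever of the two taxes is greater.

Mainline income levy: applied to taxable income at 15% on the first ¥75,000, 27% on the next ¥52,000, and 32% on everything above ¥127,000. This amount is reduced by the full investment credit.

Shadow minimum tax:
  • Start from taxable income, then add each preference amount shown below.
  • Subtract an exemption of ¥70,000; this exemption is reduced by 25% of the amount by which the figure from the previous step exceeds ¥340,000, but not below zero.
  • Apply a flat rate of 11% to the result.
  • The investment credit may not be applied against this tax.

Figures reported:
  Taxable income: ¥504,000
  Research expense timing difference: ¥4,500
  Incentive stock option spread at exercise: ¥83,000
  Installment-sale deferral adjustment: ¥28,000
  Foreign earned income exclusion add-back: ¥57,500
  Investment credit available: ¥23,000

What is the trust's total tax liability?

Shadow minimum tax:
  Adjusted income: ¥504,000 + ¥4,500 + ¥83,000 + ¥28,000 + ¥57,500 = ¥677,000
  Exemption: 25% × (¥677,000 − ¥340,000) = ¥84,250 ≥ ¥70,000, so the exemption is fully phased out
  Base: ¥677,000 − ¥0 = ¥677,000
  ¥677,000 × 11% = ¥74,470

Mainline income levy:
  ¥75,000 × 15% = ¥11,250
  ¥52,000 × 27% = ¥14,040
  ¥377,000 × 32% = ¥120,640
  → ¥145,930
  Less investment credit ¥23,000 → ¥122,930

¥122,930 > ¥74,470, so the mainline income levy governs.

¥122,930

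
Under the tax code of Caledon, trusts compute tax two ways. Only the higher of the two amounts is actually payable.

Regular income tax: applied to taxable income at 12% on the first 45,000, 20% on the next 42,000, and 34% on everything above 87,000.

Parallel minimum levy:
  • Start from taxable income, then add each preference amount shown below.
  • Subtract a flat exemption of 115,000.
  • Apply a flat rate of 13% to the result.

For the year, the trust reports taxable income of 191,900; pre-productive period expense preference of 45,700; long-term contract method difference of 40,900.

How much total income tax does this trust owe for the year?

Parallel minimum levy:
  Adjusted income: 191,900 + 45,700 + 40,900 = 278,500
  Less exemption 115,000 → base 163,500
  163,500 × 13% = 21,255

Regular income tax:
  45,000 × 12% = 5,400
  42,000 × 20% = 8,400
  104,900 × 34% = 35,666
  → 49,466

49,466 > 21,255, so the regular income tax governs.

49,466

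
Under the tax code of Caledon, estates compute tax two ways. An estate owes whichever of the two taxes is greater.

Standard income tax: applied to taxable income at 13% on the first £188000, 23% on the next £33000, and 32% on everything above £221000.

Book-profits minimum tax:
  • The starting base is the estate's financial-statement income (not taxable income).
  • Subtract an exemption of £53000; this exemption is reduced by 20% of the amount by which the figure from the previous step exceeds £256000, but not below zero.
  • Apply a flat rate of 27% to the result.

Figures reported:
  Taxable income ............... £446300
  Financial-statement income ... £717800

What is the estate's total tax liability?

Standard income tax:
  £188000 × 13% = £24440
  £33000 × 23% = £7590
  £225300 × 32% = £72096
  → £104126

Book-profits minimum tax:
  Base (financial-statement income): £717800
  Exemption: 20% × (£717800 − £256000) = £92360 ≥ £53000, so the exemption is fully phased out
  Base: £717800 − £0 = £717800
  £717800 × 27% = £193806

£193806 > £104126, so the book-profits minimum tax is the binding amount.

£193806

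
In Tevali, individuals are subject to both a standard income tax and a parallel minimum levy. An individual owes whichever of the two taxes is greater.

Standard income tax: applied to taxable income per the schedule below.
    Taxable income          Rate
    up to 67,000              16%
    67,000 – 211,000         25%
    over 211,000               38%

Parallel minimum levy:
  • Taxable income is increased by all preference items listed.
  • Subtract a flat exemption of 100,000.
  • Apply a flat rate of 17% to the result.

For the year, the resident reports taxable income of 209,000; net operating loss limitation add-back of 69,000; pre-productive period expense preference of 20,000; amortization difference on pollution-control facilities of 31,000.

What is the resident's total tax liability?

Standard income tax:
  67,000 × 16% = 10,720
  142,000 × 25% = 35,500
  → 46,220

Parallel minimum levy:
  Adjusted income: 209,000 + 69,000 + 20,000 + 31,000 = 329,000
  Less exemption 100,000 → base 229,000
  229,000 × 17% = 38,930

46,220 > 38,930, so the standard income tax governs.

46,220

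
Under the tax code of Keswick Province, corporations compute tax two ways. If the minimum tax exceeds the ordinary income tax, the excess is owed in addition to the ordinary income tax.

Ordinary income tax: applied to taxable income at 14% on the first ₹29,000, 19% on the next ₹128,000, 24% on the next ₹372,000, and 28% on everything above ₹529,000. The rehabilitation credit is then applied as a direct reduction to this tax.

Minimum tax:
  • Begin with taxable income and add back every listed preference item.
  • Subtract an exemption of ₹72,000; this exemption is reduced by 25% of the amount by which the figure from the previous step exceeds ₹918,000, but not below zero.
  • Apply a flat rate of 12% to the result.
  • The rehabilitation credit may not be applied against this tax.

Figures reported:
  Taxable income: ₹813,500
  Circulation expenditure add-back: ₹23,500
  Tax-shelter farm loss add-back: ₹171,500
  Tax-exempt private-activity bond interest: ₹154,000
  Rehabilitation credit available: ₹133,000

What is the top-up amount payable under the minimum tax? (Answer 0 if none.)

₹73,875

Ordinary income tax:
  ₹29,000 × 14% = ₹4,060
  ₹128,000 × 19% = ₹24,320
  ₹372,000 × 24% = ₹89,280
  ₹284,500 × 28% = ₹79,660
  → ₹197,320
  Less rehabilitation credit ₹133,000 → ₹64,320

Minimum tax:
  Adjusted income: ₹813,500 + ₹23,500 + ₹171,500 + ₹154,000 = ₹1,162,500
  Exemption: ₹72,000 − 25% × (₹1,162,500 − ₹918,000) = ₹72,000 − ₹61,125 = ₹10,875
  Base: ₹1,162,500 − ₹10,875 = ₹1,151,625
  ₹1,151,625 × 12% = ₹138,195

Excess of minimum tax over ordinary income tax: ₹138,195 − ₹64,320 = ₹73,875.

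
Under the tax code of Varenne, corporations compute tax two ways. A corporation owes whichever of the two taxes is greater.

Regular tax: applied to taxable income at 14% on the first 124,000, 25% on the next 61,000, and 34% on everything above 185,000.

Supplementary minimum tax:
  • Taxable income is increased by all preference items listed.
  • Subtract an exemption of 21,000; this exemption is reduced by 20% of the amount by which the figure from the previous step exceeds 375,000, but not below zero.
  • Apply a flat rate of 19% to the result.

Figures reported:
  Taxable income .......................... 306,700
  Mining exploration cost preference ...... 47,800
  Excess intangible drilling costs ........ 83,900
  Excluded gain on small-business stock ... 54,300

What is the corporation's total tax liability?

Regular tax:
  124,000 × 14% = 17,360
  61,000 × 25% = 15,250
  121,700 × 34% = 41,378
  → 73,988

Supplementary minimum tax:
  Adjusted income: 306,700 + 47,800 + 83,900 + 54,300 = 492,700
  Exemption: 20% × (492,700 − 375,000) = 23,540 ≥ 21,000, so the exemption is fully phased out
  Base: 492,700 − 0 = 492,700
  492,700 × 19% = 93,613

93,613 > 73,988, so the supplementary minimum tax is the binding amount.

93,613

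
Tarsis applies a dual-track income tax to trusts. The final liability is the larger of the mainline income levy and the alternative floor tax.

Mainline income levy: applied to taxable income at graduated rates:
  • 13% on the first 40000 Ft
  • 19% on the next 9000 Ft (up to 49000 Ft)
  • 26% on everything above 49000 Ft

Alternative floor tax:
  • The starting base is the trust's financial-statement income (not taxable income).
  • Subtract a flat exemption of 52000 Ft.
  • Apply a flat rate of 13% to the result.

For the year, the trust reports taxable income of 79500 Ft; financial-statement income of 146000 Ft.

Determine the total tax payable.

14840 Ft

Mainline income levy:
  40000 Ft × 13% = 5200 Ft
  9000 Ft × 19% = 1710 Ft
  30500 Ft × 26% = 7930 Ft
  → 14840 Ft

Alternative floor tax:
  Base (financial-statement income): 146000 Ft
  Less exemption 52000 Ft → base 94000 Ft
  94000 Ft × 13% = 12220 Ft

14840 Ft > 12220 Ft, so the mainline income levy governs.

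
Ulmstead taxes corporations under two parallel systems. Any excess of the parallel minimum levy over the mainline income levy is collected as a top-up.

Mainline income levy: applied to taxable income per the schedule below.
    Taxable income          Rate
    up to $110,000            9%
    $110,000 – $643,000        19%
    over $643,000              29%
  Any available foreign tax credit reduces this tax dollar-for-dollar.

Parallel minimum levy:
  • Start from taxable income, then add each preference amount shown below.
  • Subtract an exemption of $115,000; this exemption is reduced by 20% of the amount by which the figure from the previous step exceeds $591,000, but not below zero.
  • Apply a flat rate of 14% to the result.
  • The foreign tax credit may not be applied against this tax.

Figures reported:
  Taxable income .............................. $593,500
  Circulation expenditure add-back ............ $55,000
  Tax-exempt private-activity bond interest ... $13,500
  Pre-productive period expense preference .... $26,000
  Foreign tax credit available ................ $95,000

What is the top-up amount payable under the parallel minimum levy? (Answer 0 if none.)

Mainline income levy:
  $110,000 × 9% = $9,900
  $483,500 × 19% = $91,865
  → $101,765
  Less foreign tax credit $95,000 → $6,765

Parallel minimum levy:
  Adjusted income: $593,500 + $55,000 + $13,500 + $26,000 = $688,000
  Exemption: $115,000 − 20% × ($688,000 − $591,000) = $115,000 − $19,400 = $95,600
  Base: $688,000 − $95,600 = $592,400
  $592,400 × 14% = $82,936

Excess of parallel minimum levy over mainline income levy: $82,936 − $6,765 = $76,171.

$76,171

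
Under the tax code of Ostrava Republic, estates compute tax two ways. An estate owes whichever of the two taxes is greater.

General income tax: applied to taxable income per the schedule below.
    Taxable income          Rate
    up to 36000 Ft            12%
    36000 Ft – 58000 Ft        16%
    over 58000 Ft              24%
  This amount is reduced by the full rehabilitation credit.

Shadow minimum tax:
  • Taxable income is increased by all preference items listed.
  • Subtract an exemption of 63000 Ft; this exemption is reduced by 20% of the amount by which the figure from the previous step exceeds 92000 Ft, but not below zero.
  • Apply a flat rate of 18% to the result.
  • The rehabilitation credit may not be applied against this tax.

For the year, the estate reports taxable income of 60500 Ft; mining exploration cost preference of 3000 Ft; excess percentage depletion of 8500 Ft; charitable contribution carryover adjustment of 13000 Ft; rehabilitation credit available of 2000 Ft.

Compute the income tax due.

Shadow minimum tax:
  Adjusted income: 60500 Ft + 3000 Ft + 8500 Ft + 13000 Ft = 85000 Ft
  Exemption: 85000 Ft ≤ 92000 Ft, so full 63000 Ft applies
  Base: 85000 Ft − 63000 Ft = 22000 Ft
  22000 Ft × 18% = 3960 Ft

General income tax:
  36000 Ft × 12% = 4320 Ft
  22000 Ft × 16% = 3520 Ft
  2500 Ft × 24% = 600 Ft
  → 8440 Ft
  Less rehabilitation credit 2000 Ft → 6440 Ft

6440 Ft > 3960 Ft, so the general income tax governs.

6440 Ft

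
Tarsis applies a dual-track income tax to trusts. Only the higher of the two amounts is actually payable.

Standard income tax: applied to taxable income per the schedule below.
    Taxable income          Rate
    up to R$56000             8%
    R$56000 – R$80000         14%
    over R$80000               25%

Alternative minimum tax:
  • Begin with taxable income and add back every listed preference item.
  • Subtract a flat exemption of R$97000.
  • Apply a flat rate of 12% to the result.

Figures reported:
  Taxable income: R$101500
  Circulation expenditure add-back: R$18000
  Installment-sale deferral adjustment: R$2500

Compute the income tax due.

R$13215

Standard income tax:
  R$56000 × 8% = R$4480
  R$24000 × 14% = R$3360
  R$21500 × 25% = R$5375
  → R$13215

Alternative minimum tax:
  Adjusted income: R$101500 + R$18000 + R$2500 = R$122000
  Less exemption R$97000 → base R$25000
  R$25000 × 12% = R$3000

R$13215 > R$3000, so the standard income tax governs.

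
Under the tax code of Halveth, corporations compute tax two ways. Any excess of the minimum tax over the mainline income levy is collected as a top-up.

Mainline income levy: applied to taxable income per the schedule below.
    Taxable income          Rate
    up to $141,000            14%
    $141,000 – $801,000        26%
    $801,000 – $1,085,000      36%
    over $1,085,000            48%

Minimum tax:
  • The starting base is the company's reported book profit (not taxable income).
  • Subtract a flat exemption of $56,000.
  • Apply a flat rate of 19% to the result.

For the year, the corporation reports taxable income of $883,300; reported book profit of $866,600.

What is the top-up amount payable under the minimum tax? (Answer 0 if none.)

$0

Minimum tax:
  Base (reported book profit): $866,600
  Less exemption $56,000 → base $810,600
  $810,600 × 19% = $154,014

Mainline income levy:
  $141,000 × 14% = $19,740
  $660,000 × 26% = $171,600
  $82,300 × 36% = $29,628
  → $220,968

$154,014 ≤ $220,968, so no add-on is due.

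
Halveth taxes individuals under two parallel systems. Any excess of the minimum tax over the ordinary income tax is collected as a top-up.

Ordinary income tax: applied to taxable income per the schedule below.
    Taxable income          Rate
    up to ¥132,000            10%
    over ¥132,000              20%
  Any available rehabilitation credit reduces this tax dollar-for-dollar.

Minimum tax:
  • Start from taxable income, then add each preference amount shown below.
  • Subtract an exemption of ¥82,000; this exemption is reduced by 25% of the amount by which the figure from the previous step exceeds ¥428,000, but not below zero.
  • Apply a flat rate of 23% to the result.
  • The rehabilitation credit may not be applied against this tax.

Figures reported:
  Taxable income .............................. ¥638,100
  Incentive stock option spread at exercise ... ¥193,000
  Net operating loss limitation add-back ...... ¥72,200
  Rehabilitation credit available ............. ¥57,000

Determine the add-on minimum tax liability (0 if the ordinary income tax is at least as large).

Ordinary income tax:
  ¥132,000 × 10% = ¥13,200
  ¥506,100 × 20% = ¥101,220
  → ¥114,420
  Less rehabilitation credit ¥57,000 → ¥57,420

Minimum tax:
  Adjusted income: ¥638,100 + ¥193,000 + ¥72,200 = ¥903,300
  Exemption: 25% × (¥903,300 − ¥428,000) = ¥118,825 ≥ ¥82,000, so the exemption is fully phased out
  Base: ¥903,300 − ¥0 = ¥903,300
  ¥903,300 × 23% = ¥207,759

Excess of minimum tax over ordinary income tax: ¥207,759 − ¥57,420 = ¥150,339.

¥150,339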